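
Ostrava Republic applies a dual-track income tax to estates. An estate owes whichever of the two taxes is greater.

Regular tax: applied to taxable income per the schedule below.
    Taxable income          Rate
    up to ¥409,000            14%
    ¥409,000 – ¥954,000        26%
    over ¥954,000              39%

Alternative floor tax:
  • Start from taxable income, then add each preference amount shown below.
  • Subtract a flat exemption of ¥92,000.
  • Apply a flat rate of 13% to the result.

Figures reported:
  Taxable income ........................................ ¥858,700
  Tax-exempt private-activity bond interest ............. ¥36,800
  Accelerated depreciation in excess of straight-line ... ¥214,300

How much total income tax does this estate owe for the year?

¥174,182

Regular tax:
  ¥409,000 × 14% = ¥57,260
  ¥449,700 × 26% = ¥116,922
  → ¥174,182

Alternative floor tax:
  Adjusted income: ¥858,700 + ¥36,800 + ¥214,300 = ¥1,109,800
  Less exemption ¥92,000 → base ¥1,017,800
  ¥1,017,800 × 13% = ¥132,314

¥174,182 > ¥132,314, so the regular tax governs.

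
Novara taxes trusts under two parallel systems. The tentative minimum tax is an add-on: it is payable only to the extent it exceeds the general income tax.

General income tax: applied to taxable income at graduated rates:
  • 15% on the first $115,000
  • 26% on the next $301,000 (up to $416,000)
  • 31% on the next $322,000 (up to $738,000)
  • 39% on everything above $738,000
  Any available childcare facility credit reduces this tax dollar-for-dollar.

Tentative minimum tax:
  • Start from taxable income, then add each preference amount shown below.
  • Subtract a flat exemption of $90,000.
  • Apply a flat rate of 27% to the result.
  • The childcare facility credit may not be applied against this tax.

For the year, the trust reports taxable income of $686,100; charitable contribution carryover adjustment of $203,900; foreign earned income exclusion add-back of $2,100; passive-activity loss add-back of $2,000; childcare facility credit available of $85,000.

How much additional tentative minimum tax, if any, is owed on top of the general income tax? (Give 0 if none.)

Tentative minimum tax:
  Adjusted income: $686,100 + $203,900 + $2,100 + $2,000 = $894,100
  Less exemption $90,000 → base $804,100
  $804,100 × 27% = $217,107

General income tax:
  $115,000 × 15% = $17,250
  $301,000 × 26% = $78,260
  $270,100 × 31% = $83,731
  → $179,241
  Less childcare facility credit $85,000 → $94,241

Excess of tentative minimum tax over general income tax: $217,107 − $94,241 = $122,866.

$122,866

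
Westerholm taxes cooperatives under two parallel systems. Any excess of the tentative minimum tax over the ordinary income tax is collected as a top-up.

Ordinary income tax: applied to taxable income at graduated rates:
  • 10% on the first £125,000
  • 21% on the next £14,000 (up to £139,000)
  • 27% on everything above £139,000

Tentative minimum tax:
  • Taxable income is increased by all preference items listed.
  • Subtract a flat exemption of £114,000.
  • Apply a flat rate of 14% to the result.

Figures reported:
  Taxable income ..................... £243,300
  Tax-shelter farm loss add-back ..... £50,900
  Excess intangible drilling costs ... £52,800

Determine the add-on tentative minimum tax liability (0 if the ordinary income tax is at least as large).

Ordinary income tax:
  £125,000 × 10% = £12,500
  £14,000 × 21% = £2,940
  £104,300 × 27% = £28,161
  → £43,601

Tentative minimum tax:
  Adjusted income: £243,300 + £50,900 + £52,800 = £347,000
  Less exemption £114,000 → base £233,000
  £233,000 × 14% = £32,620

£32,620 ≤ £43,601, so no add-on is due.

£0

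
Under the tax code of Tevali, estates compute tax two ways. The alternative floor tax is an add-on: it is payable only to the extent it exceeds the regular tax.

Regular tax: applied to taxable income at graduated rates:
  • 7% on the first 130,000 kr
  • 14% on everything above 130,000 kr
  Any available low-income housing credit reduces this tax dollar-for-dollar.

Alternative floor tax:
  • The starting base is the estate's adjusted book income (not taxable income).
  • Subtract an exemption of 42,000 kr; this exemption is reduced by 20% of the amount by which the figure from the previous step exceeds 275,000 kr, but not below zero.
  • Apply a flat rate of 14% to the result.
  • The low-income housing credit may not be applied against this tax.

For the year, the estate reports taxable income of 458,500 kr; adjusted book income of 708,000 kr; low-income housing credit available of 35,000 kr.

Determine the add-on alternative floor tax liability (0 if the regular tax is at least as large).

Regular tax:
  130,000 kr × 7% = 9,100 kr
  328,500 kr × 14% = 45,990 kr
  → 55,090 kr
  Less low-income housing credit 35,000 kr → 20,090 kr

Alternative floor tax:
  Base (adjusted book income): 708,000 kr
  Exemption: 20% × (708,000 kr − 275,000 kr) = 86,600 kr ≥ 42,000 kr, so the exemption is fully phased out
  Base: 708,000 kr − 0 kr = 708,000 kr
  708,000 kr × 14% = 99,120 kr

Excess of alternative floor tax over regular tax: 99,120 kr − 20,090 kr = 79,030 kr.

79,030 kr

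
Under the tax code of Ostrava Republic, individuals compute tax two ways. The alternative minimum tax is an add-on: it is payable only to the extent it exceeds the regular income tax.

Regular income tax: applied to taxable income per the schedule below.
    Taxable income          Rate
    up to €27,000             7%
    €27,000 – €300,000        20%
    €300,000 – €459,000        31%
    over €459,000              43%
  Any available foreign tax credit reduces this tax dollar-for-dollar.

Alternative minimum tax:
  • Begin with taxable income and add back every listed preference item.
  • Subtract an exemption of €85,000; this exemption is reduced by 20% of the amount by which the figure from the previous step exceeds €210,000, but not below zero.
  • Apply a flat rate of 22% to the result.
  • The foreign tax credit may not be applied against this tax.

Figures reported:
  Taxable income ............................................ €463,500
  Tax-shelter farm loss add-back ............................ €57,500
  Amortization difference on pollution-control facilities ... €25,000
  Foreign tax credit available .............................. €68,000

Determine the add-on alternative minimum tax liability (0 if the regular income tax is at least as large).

Regular income tax:
  €27,000 × 7% = €1,890
  €273,000 × 20% = €54,600
  €159,000 × 31% = €49,290
  €4,500 × 43% = €1,935
  → €107,715
  Less foreign tax credit €68,000 → €39,715

Alternative minimum tax:
  Adjusted income: €463,500 + €57,500 + €25,000 = €546,000
  Exemption: €85,000 − 20% × (€546,000 − €210,000) = €85,000 − €67,200 = €17,800
  Base: €546,000 − €17,800 = €528,200
  €528,200 × 22% = €116,204

Excess of alternative minimum tax over regular income tax: €116,204 − €39,715 = €76,489.

€76,489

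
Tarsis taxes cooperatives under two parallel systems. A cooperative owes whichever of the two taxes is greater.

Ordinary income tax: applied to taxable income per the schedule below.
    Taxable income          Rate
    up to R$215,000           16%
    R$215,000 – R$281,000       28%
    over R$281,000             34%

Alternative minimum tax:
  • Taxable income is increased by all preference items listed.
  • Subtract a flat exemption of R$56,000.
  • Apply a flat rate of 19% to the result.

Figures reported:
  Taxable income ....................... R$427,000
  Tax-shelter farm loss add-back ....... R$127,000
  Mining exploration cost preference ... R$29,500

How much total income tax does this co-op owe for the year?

Alternative minimum tax:
  Adjusted income: R$427,000 + R$127,000 + R$29,500 = R$583,500
  Less exemption R$56,000 → base R$527,500
  R$527,500 × 19% = R$100,225

Ordinary income tax:
  R$215,000 × 16% = R$34,400
  R$66,000 × 28% = R$18,480
  R$146,000 × 34% = R$49,640
  → R$102,520

R$102,520 > R$100,225, so the ordinary income tax governs.

R$102,520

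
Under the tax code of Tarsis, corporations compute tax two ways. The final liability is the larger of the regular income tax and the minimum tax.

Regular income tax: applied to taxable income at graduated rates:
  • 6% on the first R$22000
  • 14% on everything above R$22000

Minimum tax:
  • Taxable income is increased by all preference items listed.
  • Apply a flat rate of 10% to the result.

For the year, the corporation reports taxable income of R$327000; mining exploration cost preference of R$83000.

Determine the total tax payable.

R$44020

Minimum tax:
  Adjusted income: R$327000 + R$83000 = R$410000
  R$410000 × 10% = R$41000

Regular income tax:
  R$22000 × 6% = R$1320
  R$305000 × 14% = R$42700
  → R$44020

R$44020 > R$41000, so the regular income tax governs.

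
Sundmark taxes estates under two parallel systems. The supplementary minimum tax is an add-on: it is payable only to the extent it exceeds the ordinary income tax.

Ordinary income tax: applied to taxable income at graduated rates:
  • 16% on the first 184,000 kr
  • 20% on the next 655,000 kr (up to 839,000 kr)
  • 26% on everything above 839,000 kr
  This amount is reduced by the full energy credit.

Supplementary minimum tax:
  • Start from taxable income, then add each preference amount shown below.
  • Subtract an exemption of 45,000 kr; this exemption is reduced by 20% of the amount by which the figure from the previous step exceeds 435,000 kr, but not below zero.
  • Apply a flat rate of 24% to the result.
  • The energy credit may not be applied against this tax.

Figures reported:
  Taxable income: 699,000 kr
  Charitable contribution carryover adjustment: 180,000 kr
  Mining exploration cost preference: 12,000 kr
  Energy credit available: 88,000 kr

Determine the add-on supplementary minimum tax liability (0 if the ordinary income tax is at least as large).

169,400 kr

Supplementary minimum tax:
  Adjusted income: 699,000 kr + 180,000 kr + 12,000 kr = 891,000 kr
  Exemption: 20% × (891,000 kr − 435,000 kr) = 91,200 kr ≥ 45,000 kr, so the exemption is fully phased out
  Base: 891,000 kr − 0 kr = 891,000 kr
  891,000 kr × 24% = 213,840 kr

Ordinary income tax:
  184,000 kr × 16% = 29,440 kr
  515,000 kr × 20% = 103,000 kr
  → 132,440 kr
  Less energy credit 88,000 kr → 44,440 kr

Excess of supplementary minimum tax over ordinary income tax: 213,840 kr − 44,440 kr = 169,400 kr.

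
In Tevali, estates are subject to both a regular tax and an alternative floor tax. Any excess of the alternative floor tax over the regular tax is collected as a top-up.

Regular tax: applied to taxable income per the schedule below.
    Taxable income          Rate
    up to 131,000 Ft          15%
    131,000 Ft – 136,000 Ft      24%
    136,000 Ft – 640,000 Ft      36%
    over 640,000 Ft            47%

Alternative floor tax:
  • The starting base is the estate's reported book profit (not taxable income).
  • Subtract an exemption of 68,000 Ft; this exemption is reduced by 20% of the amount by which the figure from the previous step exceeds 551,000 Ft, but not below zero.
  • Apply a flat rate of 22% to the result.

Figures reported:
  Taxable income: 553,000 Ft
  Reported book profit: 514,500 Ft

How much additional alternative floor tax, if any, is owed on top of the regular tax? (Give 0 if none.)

0 Ft

Alternative floor tax:
  Base (reported book profit): 514,500 Ft
  Exemption: 514,500 Ft ≤ 551,000 Ft, so full 68,000 Ft applies
  Base: 514,500 Ft − 68,000 Ft = 446,500 Ft
  446,500 Ft × 22% = 98,230 Ft

Regular tax:
  131,000 Ft × 15% = 19,650 Ft
  5,000 Ft × 24% = 1,200 Ft
  417,000 Ft × 36% = 150,120 Ft
  → 170,970 Ft

98,230 Ft ≤ 170,970 Ft, so no add-on is due.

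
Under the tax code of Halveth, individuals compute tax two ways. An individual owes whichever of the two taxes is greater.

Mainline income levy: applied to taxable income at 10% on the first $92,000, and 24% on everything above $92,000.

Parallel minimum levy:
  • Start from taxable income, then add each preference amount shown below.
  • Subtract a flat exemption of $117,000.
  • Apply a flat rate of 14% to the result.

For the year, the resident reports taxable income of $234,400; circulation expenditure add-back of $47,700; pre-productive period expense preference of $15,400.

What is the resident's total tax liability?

Mainline income levy:
  $92,000 × 10% = $9,200
  $142,400 × 24% = $34,176
  → $43,376

Parallel minimum levy:
  Adjusted income: $234,400 + $47,700 + $15,400 = $297,500
  Less exemption $117,000 → base $180,500
  $180,500 × 14% = $25,270

$43,376 > $25,270, so the mainline income levy governs.

$43,376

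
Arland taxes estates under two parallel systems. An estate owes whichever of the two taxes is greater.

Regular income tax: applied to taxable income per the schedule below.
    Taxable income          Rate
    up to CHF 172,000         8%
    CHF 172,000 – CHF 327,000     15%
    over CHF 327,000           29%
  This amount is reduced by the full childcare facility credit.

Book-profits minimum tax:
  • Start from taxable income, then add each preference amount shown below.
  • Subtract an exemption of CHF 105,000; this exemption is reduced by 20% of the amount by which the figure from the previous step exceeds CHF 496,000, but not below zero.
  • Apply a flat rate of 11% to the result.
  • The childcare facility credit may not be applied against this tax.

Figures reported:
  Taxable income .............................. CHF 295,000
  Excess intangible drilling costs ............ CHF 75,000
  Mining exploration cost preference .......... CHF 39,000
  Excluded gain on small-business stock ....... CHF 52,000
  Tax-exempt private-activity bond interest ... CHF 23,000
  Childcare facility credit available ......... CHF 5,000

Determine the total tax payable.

Regular income tax:
  CHF 172,000 × 8% = CHF 13,760
  CHF 123,000 × 15% = CHF 18,450
  → CHF 32,210
  Less childcare facility credit CHF 5,000 → CHF 27,210

Book-profits minimum tax:
  Adjusted income: CHF 295,000 + CHF 75,000 + CHF 39,000 + CHF 52,000 + CHF 23,000 = CHF 484,000
  Exemption: CHF 484,000 ≤ CHF 496,000, so full CHF 105,000 applies
  Base: CHF 484,000 − CHF 105,000 = CHF 379,000
  CHF 379,000 × 11% = CHF 41,690

CHF 41,690 > CHF 27,210, so the book-profits minimum tax is the binding amount.

CHF 41,690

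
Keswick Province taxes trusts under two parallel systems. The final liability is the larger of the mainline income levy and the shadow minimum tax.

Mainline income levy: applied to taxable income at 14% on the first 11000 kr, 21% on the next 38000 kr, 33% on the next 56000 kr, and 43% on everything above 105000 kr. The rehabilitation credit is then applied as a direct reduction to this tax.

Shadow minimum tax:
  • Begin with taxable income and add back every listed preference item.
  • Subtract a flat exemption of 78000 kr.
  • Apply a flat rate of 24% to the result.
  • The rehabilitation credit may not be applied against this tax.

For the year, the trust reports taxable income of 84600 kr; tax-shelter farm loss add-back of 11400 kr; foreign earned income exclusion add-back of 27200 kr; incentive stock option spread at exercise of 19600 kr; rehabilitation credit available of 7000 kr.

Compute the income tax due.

15552 kr

Mainline income levy:
  11000 kr × 14% = 1540 kr
  38000 kr × 21% = 7980 kr
  35600 kr × 33% = 11748 kr
  → 21268 kr
  Less rehabilitation credit 7000 kr → 14268 kr

Shadow minimum tax:
  Adjusted income: 84600 kr + 11400 kr + 27200 kr + 19600 kr = 142800 kr
  Less exemption 78000 kr → base 64800 kr
  64800 kr × 24% = 15552 kr

15552 kr > 14268 kr, so the shadow minimum tax is the binding amount.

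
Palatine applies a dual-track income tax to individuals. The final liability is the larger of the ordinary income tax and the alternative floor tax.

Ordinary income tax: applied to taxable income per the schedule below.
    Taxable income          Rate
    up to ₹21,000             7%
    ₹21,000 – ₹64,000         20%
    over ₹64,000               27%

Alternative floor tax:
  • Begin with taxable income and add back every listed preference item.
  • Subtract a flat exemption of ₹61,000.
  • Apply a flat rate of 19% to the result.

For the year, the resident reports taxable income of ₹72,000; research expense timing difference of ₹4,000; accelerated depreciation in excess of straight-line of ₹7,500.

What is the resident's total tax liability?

₹12,230

Ordinary income tax:
  ₹21,000 × 7% = ₹1,470
  ₹43,000 × 20% = ₹8,600
  ₹8,000 × 27% = ₹2,160
  → ₹12,230

Alternative floor tax:
  Adjusted income: ₹72,000 + ₹4,000 + ₹7,500 = ₹83,500
  Less exemption ₹61,000 → base ₹22,500
  ₹22,500 × 19% = ₹4,275

₹12,230 > ₹4,275, so the ordinary income tax governs.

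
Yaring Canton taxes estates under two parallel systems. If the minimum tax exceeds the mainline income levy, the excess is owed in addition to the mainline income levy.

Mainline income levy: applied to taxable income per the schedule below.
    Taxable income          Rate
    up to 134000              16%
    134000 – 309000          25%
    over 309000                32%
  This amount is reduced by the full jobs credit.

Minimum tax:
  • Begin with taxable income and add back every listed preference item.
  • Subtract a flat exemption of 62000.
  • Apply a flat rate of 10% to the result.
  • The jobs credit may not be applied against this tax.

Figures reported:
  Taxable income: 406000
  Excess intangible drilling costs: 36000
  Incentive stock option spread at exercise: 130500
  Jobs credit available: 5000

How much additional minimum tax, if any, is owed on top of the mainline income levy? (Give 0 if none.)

Minimum tax:
  Adjusted income: 406000 + 36000 + 130500 = 572500
  Less exemption 62000 → base 510500
  510500 × 10% = 51050

Mainline income levy:
  134000 × 16% = 21440
  175000 × 25% = 43750
  97000 × 32% = 31040
  → 96230
  Less jobs credit 5000 → 91230

51050 ≤ 91230, so no add-on is due.

0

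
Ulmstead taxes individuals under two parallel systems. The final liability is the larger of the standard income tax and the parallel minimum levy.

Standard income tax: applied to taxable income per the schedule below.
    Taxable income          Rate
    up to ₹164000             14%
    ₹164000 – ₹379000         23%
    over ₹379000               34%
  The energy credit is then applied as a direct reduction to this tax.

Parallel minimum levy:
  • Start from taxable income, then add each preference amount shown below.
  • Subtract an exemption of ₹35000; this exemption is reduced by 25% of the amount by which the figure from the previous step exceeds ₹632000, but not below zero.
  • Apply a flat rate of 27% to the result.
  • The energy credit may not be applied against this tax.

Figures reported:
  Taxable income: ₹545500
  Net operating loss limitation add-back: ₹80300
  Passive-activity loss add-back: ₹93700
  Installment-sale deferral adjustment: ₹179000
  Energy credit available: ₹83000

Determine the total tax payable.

₹242595

Parallel minimum levy:
  Adjusted income: ₹545500 + ₹80300 + ₹93700 + ₹179000 = ₹898500
  Exemption: 25% × (₹898500 − ₹632000) = ₹66625 ≥ ₹35000, so the exemption is fully phased out
  Base: ₹898500 − ₹0 = ₹898500
  ₹898500 × 27% = ₹242595

Standard income tax:
  ₹164000 × 14% = ₹22960
  ₹215000 × 23% = ₹49450
  ₹166500 × 34% = ₹56610
  → ₹129020
  Less energy credit ₹83000 → ₹46020

₹242595 > ₹46020, so the parallel minimum levy is the binding amount.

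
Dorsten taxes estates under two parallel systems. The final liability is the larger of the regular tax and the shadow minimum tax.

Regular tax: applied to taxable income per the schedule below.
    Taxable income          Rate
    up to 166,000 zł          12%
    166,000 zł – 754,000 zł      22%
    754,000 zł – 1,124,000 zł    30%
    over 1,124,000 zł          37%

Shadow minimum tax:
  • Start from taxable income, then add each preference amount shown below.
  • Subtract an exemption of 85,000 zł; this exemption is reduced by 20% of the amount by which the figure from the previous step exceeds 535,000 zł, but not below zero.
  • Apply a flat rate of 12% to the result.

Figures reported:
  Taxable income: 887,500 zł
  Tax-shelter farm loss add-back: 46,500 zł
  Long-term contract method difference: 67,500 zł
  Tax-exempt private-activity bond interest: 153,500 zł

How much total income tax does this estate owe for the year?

Regular tax:
  166,000 zł × 12% = 19,920 zł
  588,000 zł × 22% = 129,360 zł
  133,500 zł × 30% = 40,050 zł
  → 189,330 zł

Shadow minimum tax:
  Adjusted income: 887,500 zł + 46,500 zł + 67,500 zł + 153,500 zł = 1,155,000 zł
  Exemption: 20% × (1,155,000 zł − 535,000 zł) = 124,000 zł ≥ 85,000 zł, so the exemption is fully phased out
  Base: 1,155,000 zł − 0 zł = 1,155,000 zł
  1,155,000 zł × 12% = 138,600 zł

189,330 zł > 138,600 zł, so the regular tax governs.

189,330 zł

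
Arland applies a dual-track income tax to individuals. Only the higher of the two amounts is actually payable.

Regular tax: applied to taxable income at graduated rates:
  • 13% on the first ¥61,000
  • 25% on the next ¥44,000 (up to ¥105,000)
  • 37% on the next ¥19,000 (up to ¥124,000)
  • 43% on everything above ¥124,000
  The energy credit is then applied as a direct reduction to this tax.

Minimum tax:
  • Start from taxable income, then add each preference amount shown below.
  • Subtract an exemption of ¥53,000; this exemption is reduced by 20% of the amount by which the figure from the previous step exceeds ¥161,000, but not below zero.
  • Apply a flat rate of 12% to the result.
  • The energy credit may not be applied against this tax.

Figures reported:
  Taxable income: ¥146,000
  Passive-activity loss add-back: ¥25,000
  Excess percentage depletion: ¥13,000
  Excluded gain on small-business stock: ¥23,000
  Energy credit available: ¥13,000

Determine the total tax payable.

¥22,420

Regular tax:
  ¥61,000 × 13% = ¥7,930
  ¥44,000 × 25% = ¥11,000
  ¥19,000 × 37% = ¥7,030
  ¥22,000 × 43% = ¥9,460
  → ¥35,420
  Less energy credit ¥13,000 → ¥22,420

Minimum tax:
  Adjusted income: ¥146,000 + ¥25,000 + ¥13,000 + ¥23,000 = ¥207,000
  Exemption: ¥53,000 − 20% × (¥207,000 − ¥161,000) = ¥53,000 − ¥9,200 = ¥43,800
  Base: ¥207,000 − ¥43,800 = ¥163,200
  ¥163,200 × 12% = ¥19,584

¥22,420 > ¥19,584, so the regular tax governs.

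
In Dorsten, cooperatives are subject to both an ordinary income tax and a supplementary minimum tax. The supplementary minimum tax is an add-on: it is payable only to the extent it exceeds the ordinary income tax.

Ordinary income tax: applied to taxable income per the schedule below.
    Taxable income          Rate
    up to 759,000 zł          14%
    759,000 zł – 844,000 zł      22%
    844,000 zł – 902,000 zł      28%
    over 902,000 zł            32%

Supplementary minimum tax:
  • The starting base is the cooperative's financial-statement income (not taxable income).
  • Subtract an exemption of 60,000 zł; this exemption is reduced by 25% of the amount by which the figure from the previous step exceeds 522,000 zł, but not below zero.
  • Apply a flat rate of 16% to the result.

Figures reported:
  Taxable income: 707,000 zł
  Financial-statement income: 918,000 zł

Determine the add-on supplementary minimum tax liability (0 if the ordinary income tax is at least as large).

47,900 zł

Supplementary minimum tax:
  Base (financial-statement income): 918,000 zł
  Exemption: 25% × (918,000 zł − 522,000 zł) = 99,000 zł ≥ 60,000 zł, so the exemption is fully phased out
  Base: 918,000 zł − 0 zł = 918,000 zł
  918,000 zł × 16% = 146,880 zł

Ordinary income tax:
  707,000 zł × 14% = 98,980 zł

Excess of supplementary minimum tax over ordinary income tax: 146,880 zł − 98,980 zł = 47,900 zł.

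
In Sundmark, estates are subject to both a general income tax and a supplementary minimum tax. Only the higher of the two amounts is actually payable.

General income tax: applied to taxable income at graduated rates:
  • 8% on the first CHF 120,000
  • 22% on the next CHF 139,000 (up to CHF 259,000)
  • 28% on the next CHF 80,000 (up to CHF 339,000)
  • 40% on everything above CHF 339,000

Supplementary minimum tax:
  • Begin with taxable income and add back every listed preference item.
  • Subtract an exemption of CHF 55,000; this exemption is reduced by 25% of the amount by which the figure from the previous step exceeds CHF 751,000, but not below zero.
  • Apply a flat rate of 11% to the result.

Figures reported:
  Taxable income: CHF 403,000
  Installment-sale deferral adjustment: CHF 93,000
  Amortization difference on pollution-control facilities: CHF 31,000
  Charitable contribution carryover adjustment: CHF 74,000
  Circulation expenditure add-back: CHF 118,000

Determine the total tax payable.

CHF 88,180

Supplementary minimum tax:
  Adjusted income: CHF 403,000 + CHF 93,000 + CHF 31,000 + CHF 74,000 + CHF 118,000 = CHF 719,000
  Exemption: CHF 719,000 ≤ CHF 751,000, so full CHF 55,000 applies
  Base: CHF 719,000 − CHF 55,000 = CHF 664,000
  CHF 664,000 × 11% = CHF 73,040

General income tax:
  CHF 120,000 × 8% = CHF 9,600
  CHF 139,000 × 22% = CHF 30,580
  CHF 80,000 × 28% = CHF 22,400
  CHF 64,000 × 40% = CHF 25,600
  → CHF 88,180

CHF 88,180 > CHF 73,040, so the general income tax governs.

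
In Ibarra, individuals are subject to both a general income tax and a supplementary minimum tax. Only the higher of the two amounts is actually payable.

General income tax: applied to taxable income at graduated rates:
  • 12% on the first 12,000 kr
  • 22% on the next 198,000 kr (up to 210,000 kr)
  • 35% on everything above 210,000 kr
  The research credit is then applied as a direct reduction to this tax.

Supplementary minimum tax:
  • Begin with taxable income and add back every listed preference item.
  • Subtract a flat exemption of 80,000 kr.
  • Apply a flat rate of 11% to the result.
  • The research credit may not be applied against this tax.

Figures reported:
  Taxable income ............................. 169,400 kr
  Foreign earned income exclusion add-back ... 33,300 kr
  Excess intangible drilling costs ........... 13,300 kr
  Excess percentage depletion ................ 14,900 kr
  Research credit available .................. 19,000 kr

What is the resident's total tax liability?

17,068 kr

General income tax:
  12,000 kr × 12% = 1,440 kr
  157,400 kr × 22% = 34,628 kr
  → 36,068 kr
  Less research credit 19,000 kr → 17,068 kr

Supplementary minimum tax:
  Adjusted income: 169,400 kr + 33,300 kr + 13,300 kr + 14,900 kr = 230,900 kr
  Less exemption 80,000 kr → base 150,900 kr
  150,900 kr × 11% = 16,599 kr

17,068 kr > 16,599 kr, so the general income tax governs.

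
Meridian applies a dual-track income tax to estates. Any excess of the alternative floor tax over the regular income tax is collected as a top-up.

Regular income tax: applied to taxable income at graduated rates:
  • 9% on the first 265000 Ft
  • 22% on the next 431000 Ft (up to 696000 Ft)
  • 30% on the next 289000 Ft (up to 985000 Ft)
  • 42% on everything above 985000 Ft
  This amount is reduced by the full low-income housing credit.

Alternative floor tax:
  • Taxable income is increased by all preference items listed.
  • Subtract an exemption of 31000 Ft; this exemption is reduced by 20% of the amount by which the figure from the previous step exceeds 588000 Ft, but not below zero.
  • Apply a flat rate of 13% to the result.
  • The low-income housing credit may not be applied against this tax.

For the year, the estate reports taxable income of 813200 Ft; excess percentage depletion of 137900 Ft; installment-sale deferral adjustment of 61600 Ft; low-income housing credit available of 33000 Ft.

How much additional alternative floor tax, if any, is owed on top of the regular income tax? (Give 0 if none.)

Regular income tax:
  265000 Ft × 9% = 23850 Ft
  431000 Ft × 22% = 94820 Ft
  117200 Ft × 30% = 35160 Ft
  → 153830 Ft
  Less low-income housing credit 33000 Ft → 120830 Ft

Alternative floor tax:
  Adjusted income: 813200 Ft + 137900 Ft + 61600 Ft = 1012700 Ft
  Exemption: 20% × (1012700 Ft − 588000 Ft) = 84940 Ft ≥ 31000 Ft, so the exemption is fully phased out
  Base: 1012700 Ft − 0 Ft = 1012700 Ft
  1012700 Ft × 13% = 131651 Ft

Excess of alternative floor tax over regular income tax: 131651 Ft − 120830 Ft = 10821 Ft.

10821 Ft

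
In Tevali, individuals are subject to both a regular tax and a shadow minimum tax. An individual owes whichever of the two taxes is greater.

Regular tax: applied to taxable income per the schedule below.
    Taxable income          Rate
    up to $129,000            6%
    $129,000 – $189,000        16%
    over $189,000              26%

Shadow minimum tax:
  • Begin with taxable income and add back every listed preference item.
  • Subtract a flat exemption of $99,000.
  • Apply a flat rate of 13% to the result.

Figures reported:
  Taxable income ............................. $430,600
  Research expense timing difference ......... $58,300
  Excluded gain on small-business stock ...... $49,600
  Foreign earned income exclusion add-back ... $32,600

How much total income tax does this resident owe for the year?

Shadow minimum tax:
  Adjusted income: $430,600 + $58,300 + $49,600 + $32,600 = $571,100
  Less exemption $99,000 → base $472,100
  $472,100 × 13% = $61,373

Regular tax:
  $129,000 × 6% = $7,740
  $60,000 × 16% = $9,600
  $241,600 × 26% = $62,816
  → $80,156

$80,156 > $61,373, so the regular tax governs.

$80,156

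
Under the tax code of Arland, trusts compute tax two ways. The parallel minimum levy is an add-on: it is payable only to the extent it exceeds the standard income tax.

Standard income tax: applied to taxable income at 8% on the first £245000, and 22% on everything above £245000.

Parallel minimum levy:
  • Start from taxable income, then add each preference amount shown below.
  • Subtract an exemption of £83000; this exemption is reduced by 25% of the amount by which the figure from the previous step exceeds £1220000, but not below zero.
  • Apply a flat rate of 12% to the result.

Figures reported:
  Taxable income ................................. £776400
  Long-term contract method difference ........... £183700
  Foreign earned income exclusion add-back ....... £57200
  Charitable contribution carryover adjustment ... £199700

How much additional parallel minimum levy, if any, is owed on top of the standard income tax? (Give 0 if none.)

£0

Standard income tax:
  £245000 × 8% = £19600
  £531400 × 22% = £116908
  → £136508

Parallel minimum levy:
  Adjusted income: £776400 + £183700 + £57200 + £199700 = £1217000
  Exemption: £1217000 ≤ £1220000, so full £83000 applies
  Base: £1217000 − £83000 = £1134000
  £1134000 × 12% = £136080

£136080 ≤ £136508, so no add-on is due.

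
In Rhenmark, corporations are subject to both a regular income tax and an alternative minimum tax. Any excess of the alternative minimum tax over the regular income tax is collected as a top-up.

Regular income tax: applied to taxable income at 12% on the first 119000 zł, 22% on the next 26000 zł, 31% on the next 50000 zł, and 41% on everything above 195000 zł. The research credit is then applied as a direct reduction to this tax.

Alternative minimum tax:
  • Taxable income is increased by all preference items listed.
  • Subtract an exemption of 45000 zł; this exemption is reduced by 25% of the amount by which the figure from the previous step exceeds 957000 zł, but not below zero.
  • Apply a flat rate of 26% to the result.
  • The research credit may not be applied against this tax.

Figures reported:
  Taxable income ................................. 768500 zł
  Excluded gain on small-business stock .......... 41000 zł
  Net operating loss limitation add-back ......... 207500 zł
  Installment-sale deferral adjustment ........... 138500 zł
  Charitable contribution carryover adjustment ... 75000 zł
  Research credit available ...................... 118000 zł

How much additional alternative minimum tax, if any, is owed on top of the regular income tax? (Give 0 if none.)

167295 zł

Alternative minimum tax:
  Adjusted income: 768500 zł + 41000 zł + 207500 zł + 138500 zł + 75000 zł = 1230500 zł
  Exemption: 25% × (1230500 zł − 957000 zł) = 68375 zł ≥ 45000 zł, so the exemption is fully phased out
  Base: 1230500 zł − 0 zł = 1230500 zł
  1230500 zł × 26% = 319930 zł

Regular income tax:
  119000 zł × 12% = 14280 zł
  26000 zł × 22% = 5720 zł
  50000 zł × 31% = 15500 zł
  573500 zł × 41% = 235135 zł
  → 270635 zł
  Less research credit 118000 zł → 152635 zł

Excess of alternative minimum tax over regular income tax: 319930 zł − 152635 zł = 167295 zł.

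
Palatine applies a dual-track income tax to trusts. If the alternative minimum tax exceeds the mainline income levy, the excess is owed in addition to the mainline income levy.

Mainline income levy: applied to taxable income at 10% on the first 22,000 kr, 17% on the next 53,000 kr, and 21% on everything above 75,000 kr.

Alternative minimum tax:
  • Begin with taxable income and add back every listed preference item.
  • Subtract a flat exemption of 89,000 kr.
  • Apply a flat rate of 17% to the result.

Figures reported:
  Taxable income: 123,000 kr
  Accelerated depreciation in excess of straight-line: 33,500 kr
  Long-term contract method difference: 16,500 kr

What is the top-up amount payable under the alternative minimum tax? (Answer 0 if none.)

0 kr

Mainline income levy:
  22,000 kr × 10% = 2,200 kr
  53,000 kr × 17% = 9,010 kr
  48,000 kr × 21% = 10,080 kr
  → 21,290 kr

Alternative minimum tax:
  Adjusted income: 123,000 kr + 33,500 kr + 16,500 kr = 173,000 kr
  Less exemption 89,000 kr → base 84,000 kr
  84,000 kr × 17% = 14,280 kr

14,280 kr ≤ 21,290 kr, so no add-on is due.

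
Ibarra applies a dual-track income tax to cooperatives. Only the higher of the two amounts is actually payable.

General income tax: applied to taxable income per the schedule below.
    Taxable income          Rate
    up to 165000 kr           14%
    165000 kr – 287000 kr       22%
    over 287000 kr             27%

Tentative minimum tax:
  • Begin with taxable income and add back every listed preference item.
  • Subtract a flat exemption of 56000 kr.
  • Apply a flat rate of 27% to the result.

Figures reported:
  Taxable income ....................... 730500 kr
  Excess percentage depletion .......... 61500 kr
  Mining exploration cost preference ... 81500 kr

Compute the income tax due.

Tentative minimum tax:
  Adjusted income: 730500 kr + 61500 kr + 81500 kr = 873500 kr
  Less exemption 56000 kr → base 817500 kr
  817500 kr × 27% = 220725 kr

General income tax:
  165000 kr × 14% = 23100 kr
  122000 kr × 22% = 26840 kr
  443500 kr × 27% = 119745 kr
  → 169685 kr

220725 kr > 169685 kr, so the tentative minimum tax is the binding amount.

220725 kr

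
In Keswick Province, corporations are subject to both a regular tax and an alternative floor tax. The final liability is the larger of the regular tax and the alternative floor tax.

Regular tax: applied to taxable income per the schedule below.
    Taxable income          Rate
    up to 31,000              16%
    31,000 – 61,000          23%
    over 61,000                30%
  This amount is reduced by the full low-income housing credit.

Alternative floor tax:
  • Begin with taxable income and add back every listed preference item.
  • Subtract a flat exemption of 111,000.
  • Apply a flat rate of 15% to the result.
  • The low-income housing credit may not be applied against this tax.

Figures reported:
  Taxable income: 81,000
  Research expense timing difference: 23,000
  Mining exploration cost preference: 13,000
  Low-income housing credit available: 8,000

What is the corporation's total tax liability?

Regular tax:
  31,000 × 16% = 4,960
  30,000 × 23% = 6,900
  20,000 × 30% = 6,000
  → 17,860
  Less low-income housing credit 8,000 → 9,860

Alternative floor tax:
  Adjusted income: 81,000 + 23,000 + 13,000 = 117,000
  Less exemption 111,000 → base 6,000
  6,000 × 15% = 900

9,860 > 900, so the regular tax governs.

9,860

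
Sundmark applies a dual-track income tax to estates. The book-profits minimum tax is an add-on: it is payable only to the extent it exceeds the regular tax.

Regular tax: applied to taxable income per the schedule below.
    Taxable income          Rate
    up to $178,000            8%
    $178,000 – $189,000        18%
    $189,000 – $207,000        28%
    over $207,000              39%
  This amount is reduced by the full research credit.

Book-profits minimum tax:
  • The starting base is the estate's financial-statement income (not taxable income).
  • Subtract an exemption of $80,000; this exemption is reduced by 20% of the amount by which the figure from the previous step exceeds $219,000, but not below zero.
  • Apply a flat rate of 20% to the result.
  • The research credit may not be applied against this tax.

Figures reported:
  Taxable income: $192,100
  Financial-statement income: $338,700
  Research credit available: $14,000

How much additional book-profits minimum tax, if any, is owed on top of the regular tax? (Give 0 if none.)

$53,440

Regular tax:
  $178,000 × 8% = $14,240
  $11,000 × 18% = $1,980
  $3,100 × 28% = $868
  → $17,088
  Less research credit $14,000 → $3,088

Book-profits minimum tax:
  Base (financial-statement income): $338,700
  Exemption: $80,000 − 20% × ($338,700 − $219,000) = $80,000 − $23,940 = $56,060
  Base: $338,700 − $56,060 = $282,640
  $282,640 × 20% = $56,528

Excess of book-profits minimum tax over regular tax: $56,528 − $3,088 = $53,440.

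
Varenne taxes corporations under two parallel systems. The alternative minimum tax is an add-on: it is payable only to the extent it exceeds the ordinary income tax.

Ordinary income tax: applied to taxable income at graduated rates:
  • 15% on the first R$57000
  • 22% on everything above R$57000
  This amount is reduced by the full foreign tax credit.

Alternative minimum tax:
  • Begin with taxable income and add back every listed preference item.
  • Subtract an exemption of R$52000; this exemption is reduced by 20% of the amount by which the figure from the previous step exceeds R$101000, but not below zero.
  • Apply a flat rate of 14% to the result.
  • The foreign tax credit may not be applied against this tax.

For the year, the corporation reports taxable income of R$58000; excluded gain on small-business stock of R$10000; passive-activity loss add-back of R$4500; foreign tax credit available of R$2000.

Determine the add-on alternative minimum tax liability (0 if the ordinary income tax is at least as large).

R$0

Ordinary income tax:
  R$57000 × 15% = R$8550
  R$1000 × 22% = R$220
  → R$8770
  Less foreign tax credit R$2000 → R$6770

Alternative minimum tax:
  Adjusted income: R$58000 + R$10000 + R$4500 = R$72500
  Exemption: R$72500 ≤ R$101000, so full R$52000 applies
  Base: R$72500 − R$52000 = R$20500
  R$20500 × 14% = R$2870

R$2870 ≤ R$6770, so no add-on is due.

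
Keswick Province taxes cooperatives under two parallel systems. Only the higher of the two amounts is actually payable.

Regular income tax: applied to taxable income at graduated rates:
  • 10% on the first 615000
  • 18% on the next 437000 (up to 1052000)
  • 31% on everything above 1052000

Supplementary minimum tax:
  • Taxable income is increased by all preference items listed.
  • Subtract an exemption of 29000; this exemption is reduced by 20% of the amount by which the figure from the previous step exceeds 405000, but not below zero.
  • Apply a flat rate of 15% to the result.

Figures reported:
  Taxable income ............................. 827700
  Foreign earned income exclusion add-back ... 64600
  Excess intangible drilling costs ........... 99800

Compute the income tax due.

Supplementary minimum tax:
  Adjusted income: 827700 + 64600 + 99800 = 992100
  Exemption: 20% × (992100 − 405000) = 117420 ≥ 29000, so the exemption is fully phased out
  Base: 992100 − 0 = 992100
  992100 × 15% = 148815

Regular income tax:
  615000 × 10% = 61500
  212700 × 18% = 38286
  → 99786

148815 > 99786, so the supplementary minimum tax is the binding amount.

148815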